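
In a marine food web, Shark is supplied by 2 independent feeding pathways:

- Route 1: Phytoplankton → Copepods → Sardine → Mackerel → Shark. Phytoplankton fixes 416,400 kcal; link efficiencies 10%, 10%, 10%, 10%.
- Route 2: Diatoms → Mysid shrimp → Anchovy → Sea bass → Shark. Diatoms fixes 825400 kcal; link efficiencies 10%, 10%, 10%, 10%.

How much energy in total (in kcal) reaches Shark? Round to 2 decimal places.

124.18 kcal

Route 1: 416400 × 0.1 × 0.1 × 0.1 × 0.1 = 41.64 kcal
Route 2: 825400 × 0.1 × 0.1 × 0.1 × 0.1 = 82.54 kcal
Total at Shark: 41.64 + 82.54 = 124.18 kcal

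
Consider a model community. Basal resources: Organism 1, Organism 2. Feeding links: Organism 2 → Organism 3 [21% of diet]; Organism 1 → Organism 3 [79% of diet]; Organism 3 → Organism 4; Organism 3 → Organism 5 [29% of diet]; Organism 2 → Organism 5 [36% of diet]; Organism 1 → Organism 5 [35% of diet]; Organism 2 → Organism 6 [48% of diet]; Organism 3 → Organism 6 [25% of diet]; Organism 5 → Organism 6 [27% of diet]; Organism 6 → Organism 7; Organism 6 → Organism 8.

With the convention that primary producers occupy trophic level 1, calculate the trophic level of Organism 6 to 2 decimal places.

2.60

Organism 3: 1 + (0.21×1 + 0.79×1) = 2
Organism 4: 1 + 2 = 3
Organism 5: 1 + (0.29×2 + 0.36×1 + 0.35×1) = 2.29
Organism 6: 1 + (0.48×1 + 0.25×2 + 0.27×2.29) = 2.5983
Organism 7: 1 + 2.5983 = 3.5983
Organism 8: 1 + 2.5983 = 3.5983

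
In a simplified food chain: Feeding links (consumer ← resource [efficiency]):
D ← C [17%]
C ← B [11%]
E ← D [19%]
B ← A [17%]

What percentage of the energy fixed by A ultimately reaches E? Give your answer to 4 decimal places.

0.0604%

Product of link efficiencies: 0.17 × 0.11 × 0.17 × 0.19 = 0.00060401
As a percentage: 0.00060401 × 100 = 0.0604%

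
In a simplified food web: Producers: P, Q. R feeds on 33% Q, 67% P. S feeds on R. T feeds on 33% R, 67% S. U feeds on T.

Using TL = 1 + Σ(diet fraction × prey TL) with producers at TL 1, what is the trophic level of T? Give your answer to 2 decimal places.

R: 1 + (0.33×1 + 0.67×1) = 2
S: 1 + 2 = 3
T: 1 + (0.33×2 + 0.67×3) = 3.67
U: 1 + 3.67 = 4.67

3.67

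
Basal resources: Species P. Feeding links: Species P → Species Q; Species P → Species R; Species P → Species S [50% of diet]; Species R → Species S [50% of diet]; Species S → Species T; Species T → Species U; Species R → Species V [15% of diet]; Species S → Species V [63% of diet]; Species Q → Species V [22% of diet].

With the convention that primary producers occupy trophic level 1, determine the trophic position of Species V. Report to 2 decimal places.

3.32

Species Q: 1 + 1 = 2
Species R: 1 + 1 = 2
Species S: 1 + (0.5×1 + 0.5×2) = 2.5
Species T: 1 + 2.5 = 3.5
Species U: 1 + 3.5 = 4.5
Species V: 1 + (0.15×2 + 0.63×2.5 + 0.22×2) = 3.315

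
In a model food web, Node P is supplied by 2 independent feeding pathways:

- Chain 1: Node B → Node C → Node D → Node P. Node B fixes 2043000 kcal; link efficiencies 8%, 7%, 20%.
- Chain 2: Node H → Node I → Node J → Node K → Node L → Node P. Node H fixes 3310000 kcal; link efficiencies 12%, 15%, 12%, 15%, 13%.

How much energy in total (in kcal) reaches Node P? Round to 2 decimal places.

Chain 1: 2043000 × 0.08 × 0.07 × 0.2 = 2288.16 kcal
Chain 2: 3310000 × 0.12 × 0.15 × 0.12 × 0.15 × 0.13 = 139.4172 kcal
Total at Node P: 2288.16 + 139.4172 = 2427.5772 kcal

2427.58 kcal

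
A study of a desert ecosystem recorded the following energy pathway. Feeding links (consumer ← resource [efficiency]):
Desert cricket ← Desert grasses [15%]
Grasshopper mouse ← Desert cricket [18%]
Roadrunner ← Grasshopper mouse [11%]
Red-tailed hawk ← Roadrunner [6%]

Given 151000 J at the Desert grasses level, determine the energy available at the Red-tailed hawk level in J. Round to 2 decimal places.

26.91 J

Desert cricket: 151000 × 0.15 = 22650 J
Grasshopper mouse: 22650 × 0.18 = 4077 J
Roadrunner: 4077 × 0.11 = 448.47 J
Red-tailed hawk: 448.47 × 0.06 = 26.9082 J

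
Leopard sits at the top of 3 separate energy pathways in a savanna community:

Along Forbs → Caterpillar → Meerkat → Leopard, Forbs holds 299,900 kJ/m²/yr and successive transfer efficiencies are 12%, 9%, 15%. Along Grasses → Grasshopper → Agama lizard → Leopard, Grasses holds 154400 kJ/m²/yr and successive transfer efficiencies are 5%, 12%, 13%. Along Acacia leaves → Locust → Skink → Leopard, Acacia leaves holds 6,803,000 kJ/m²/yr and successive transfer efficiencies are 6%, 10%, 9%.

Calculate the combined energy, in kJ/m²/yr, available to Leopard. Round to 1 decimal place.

Via Forbs: 299900 × 0.12 × 0.09 × 0.15 = 485.838 kJ/m²/yr
Via Grasses: 154400 × 0.05 × 0.12 × 0.13 = 120.432 kJ/m²/yr
Via Acacia leaves: 6803000 × 0.06 × 0.1 × 0.09 = 3673.62 kJ/m²/yr
Total at Leopard: 485.838 + 120.432 + 3673.62 = 4279.89 kJ/m²/yr

4279.9 kJ/m²/yr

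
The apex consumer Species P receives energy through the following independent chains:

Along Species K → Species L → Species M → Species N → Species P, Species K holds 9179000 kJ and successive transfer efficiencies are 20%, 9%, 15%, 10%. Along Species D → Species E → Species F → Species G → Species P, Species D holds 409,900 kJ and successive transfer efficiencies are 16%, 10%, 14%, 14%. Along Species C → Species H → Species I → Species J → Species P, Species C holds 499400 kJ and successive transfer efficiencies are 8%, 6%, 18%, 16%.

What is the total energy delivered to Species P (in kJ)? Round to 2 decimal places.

2675.91 kJ

Via Species K: 9179000 × 0.2 × 0.09 × 0.15 × 0.1 = 2478.33 kJ
Via Species D: 409900 × 0.16 × 0.1 × 0.14 × 0.14 = 128.54464 kJ
Via Species C: 499400 × 0.08 × 0.06 × 0.18 × 0.16 = 69.037056 kJ
Total at Species P: 2478.33 + 128.54464 + 69.037056 = 2675.911696 kJ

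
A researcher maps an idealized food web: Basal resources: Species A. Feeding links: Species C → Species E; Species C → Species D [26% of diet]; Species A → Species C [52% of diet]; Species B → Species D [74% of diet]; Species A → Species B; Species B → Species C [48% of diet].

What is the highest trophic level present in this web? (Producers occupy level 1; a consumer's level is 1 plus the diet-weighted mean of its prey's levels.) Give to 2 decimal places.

3.48

Species B: 1 + 1 = 2
Species C: 1 + (0.48×2 + 0.52×1) = 2.48
Species D: 1 + (0.26×2.48 + 0.74×2) = 3.1248
Species E: 1 + 2.48 = 3.48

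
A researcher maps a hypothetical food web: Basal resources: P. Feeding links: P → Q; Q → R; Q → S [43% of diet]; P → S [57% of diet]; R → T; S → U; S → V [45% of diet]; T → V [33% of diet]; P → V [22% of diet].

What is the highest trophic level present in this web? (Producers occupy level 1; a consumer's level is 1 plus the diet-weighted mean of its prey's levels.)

4

Q: 1 + 1 = 2
R: 1 + 2 = 3
S: 1 + (0.43×2 + 0.57×1) = 2.43
T: 1 + 3 = 4
U: 1 + 2.43 = 3.43
V: 1 + (0.45×2.43 + 0.33×4 + 0.22×1) = 3.6335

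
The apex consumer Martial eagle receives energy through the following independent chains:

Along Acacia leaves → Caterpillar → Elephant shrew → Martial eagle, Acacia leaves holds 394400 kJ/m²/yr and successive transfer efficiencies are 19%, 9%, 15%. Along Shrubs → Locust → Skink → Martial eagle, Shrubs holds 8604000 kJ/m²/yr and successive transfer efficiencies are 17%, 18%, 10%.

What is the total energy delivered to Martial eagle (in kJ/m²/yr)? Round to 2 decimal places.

Via Acacia leaves: 394400 × 0.19 × 0.09 × 0.15 = 1011.636 kJ/m²/yr
Via Shrubs: 8604000 × 0.17 × 0.18 × 0.1 = 26328.24 kJ/m²/yr
Total at Martial eagle: 1011.636 + 26328.24 = 27339.876 kJ/m²/yr

27339.88 kJ/m²/yr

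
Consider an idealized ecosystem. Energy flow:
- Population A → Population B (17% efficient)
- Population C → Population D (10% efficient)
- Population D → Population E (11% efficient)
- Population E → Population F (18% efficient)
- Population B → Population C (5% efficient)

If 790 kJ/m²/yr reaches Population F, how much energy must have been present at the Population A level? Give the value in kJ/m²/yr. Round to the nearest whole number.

Cumulative transfer efficiency: 0.17 × 0.05 × 0.1 × 0.11 × 0.18 = 0.00001683
Population A energy = 790 / 0.00001683 = 46939988 kJ/m²/yr

46939988 kJ/m²/yr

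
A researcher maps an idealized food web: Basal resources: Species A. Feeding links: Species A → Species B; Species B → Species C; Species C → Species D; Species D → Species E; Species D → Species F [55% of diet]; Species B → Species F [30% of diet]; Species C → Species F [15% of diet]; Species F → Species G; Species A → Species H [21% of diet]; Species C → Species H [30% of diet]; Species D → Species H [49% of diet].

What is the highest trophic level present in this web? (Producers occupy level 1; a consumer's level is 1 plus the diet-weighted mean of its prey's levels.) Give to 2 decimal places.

Species B: 1 + 1 = 2
Species C: 1 + 2 = 3
Species D: 1 + 3 = 4
Species E: 1 + 4 = 5
Species F: 1 + (0.55×4 + 0.3×2 + 0.15×3) = 4.25
Species G: 1 + 4.25 = 5.25
Species H: 1 + (0.21×1 + 0.3×3 + 0.49×4) = 4.07

5.25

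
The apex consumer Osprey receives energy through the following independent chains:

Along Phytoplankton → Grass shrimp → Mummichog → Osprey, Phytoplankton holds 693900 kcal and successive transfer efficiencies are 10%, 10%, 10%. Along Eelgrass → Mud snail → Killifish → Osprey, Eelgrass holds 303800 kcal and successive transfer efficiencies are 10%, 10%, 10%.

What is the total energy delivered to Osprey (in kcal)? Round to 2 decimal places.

997.70 kcal

Via Phytoplankton: 693900 × 0.1 × 0.1 × 0.1 = 693.9 kcal
Via Eelgrass: 303800 × 0.1 × 0.1 × 0.1 = 303.8 kcal
Total at Osprey: 693.9 + 303.8 = 997.7 kcal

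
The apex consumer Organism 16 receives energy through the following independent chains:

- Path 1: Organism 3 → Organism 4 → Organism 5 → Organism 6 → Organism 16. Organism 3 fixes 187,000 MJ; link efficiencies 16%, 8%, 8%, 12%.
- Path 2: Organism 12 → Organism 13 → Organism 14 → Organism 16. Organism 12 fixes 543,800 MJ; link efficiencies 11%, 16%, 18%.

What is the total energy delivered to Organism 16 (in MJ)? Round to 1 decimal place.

1745.7 MJ

Path 1: 187000 × 0.16 × 0.08 × 0.08 × 0.12 = 22.97856 MJ
Path 2: 543800 × 0.11 × 0.16 × 0.18 = 1722.7584 MJ
Total at Organism 16: 22.97856 + 1722.7584 = 1745.73696 MJ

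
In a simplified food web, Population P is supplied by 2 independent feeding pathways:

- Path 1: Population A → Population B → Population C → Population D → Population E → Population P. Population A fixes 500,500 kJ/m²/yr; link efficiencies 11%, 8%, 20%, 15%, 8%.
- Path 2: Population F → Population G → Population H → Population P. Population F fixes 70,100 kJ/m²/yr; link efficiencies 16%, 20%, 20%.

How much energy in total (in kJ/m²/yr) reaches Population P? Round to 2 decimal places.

Path 1: 500500 × 0.11 × 0.08 × 0.2 × 0.15 × 0.08 = 10.57056 kJ/m²/yr
Path 2: 70100 × 0.16 × 0.2 × 0.2 = 448.64 kJ/m²/yr
Total at Population P: 10.57056 + 448.64 = 459.21056 kJ/m²/yr

459.21 kJ/m²/yr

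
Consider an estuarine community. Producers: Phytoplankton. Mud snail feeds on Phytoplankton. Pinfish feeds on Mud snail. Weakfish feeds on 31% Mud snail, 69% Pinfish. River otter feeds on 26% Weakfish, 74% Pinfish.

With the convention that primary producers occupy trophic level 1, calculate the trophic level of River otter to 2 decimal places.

Mud snail: 1 + 1 = 2
Pinfish: 1 + 2 = 3
Weakfish: 1 + (0.31×2 + 0.69×3) = 3.69
River otter: 1 + (0.26×3.69 + 0.74×3) = 4.1794

4.18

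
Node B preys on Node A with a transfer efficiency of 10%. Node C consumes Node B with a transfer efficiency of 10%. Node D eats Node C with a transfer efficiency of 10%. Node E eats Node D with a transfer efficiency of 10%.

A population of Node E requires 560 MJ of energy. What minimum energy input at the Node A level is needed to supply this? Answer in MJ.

Cumulative transfer efficiency: 0.1 × 0.1 × 0.1 × 0.1 = 0.0001
Node A energy = 560 / 0.0001 = 5600000 MJ

5600000 MJ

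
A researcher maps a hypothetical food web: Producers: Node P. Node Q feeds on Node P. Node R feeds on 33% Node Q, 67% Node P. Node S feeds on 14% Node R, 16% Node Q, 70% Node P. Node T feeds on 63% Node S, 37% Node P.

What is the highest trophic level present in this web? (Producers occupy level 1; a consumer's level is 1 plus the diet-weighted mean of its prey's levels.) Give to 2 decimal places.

Node Q: 1 + 1 = 2
Node R: 1 + (0.33×2 + 0.67×1) = 2.33
Node S: 1 + (0.14×2.33 + 0.16×2 + 0.7×1) = 2.3462
Node T: 1 + (0.63×2.3462 + 0.37×1) = 2.848106

2.85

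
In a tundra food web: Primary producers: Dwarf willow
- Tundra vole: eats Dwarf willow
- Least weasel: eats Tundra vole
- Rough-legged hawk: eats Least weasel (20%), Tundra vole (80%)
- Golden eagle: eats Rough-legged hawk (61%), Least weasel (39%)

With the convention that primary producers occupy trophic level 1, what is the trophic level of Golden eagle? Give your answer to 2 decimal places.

Tundra vole: 1 + 1 = 2
Least weasel: 1 + 2 = 3
Rough-legged hawk: 1 + (0.2×3 + 0.8×2) = 3.2
Golden eagle: 1 + (0.61×3.2 + 0.39×3) = 4.122

4.12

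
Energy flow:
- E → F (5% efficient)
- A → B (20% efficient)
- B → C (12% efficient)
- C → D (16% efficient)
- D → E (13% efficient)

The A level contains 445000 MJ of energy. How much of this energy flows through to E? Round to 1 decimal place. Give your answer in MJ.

222.1 MJ

B: 445000 × 0.2 = 89000 MJ
C: 89000 × 0.12 = 10680 MJ
D: 10680 × 0.16 = 1708.8 MJ
E: 1708.8 × 0.13 = 222.144 MJ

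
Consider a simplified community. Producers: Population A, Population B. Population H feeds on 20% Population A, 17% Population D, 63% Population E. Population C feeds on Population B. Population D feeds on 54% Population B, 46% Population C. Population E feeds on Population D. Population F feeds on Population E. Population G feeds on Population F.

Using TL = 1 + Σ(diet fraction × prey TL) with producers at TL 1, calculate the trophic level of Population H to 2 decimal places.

3.80

Population C: 1 + 1 = 2
Population D: 1 + (0.54×1 + 0.46×2) = 2.46
Population E: 1 + 2.46 = 3.46
Population F: 1 + 3.46 = 4.46
Population G: 1 + 4.46 = 5.46
Population H: 1 + (0.2×1 + 0.17×2.46 + 0.63×3.46) = 3.798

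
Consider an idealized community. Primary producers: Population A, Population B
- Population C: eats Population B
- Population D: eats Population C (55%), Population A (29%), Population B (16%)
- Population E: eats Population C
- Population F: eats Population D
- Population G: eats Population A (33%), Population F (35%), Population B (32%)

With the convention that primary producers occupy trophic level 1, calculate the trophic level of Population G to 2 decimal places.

Population C: 1 + 1 = 2
Population D: 1 + (0.55×2 + 0.29×1 + 0.16×1) = 2.55
Population E: 1 + 2 = 3
Population F: 1 + 2.55 = 3.55
Population G: 1 + (0.33×1 + 0.35×3.55 + 0.32×1) = 2.8925

2.89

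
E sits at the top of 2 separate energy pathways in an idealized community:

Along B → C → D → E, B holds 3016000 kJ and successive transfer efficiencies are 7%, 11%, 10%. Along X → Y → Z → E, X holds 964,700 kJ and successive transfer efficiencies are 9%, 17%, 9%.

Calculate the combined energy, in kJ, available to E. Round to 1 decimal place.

3650.7 kJ

Via B: 3016000 × 0.07 × 0.11 × 0.1 = 2322.32 kJ
Via X: 964700 × 0.09 × 0.17 × 0.09 = 1328.3919 kJ
Total at E: 2322.32 + 1328.3919 = 3650.7119 kJ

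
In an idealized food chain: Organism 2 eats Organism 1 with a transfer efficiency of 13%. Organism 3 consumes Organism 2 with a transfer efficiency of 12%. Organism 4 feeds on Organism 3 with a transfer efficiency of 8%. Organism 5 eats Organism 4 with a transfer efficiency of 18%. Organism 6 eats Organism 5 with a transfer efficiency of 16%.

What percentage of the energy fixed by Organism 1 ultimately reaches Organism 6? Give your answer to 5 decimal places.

0.00359%

Product of link efficiencies: 0.13 × 0.12 × 0.08 × 0.18 × 0.16 = 0.0000359424
As a percentage: 0.0000359424 × 100 = 0.00359%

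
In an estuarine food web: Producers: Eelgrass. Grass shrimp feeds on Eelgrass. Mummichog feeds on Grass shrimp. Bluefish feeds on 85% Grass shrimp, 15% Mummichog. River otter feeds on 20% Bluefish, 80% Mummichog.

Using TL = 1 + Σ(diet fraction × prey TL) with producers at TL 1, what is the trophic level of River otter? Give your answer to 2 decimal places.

Grass shrimp: 1 + 1 = 2
Mummichog: 1 + 2 = 3
Bluefish: 1 + (0.85×2 + 0.15×3) = 3.15
River otter: 1 + (0.2×3.15 + 0.8×3) = 4.03

4.03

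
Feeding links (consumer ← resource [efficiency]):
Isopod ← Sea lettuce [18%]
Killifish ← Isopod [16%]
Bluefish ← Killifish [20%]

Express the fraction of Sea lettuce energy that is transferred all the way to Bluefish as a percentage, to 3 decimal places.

Product of link efficiencies: 0.18 × 0.16 × 0.2 = 0.00576
As a percentage: 0.00576 × 100 = 0.576%

0.576%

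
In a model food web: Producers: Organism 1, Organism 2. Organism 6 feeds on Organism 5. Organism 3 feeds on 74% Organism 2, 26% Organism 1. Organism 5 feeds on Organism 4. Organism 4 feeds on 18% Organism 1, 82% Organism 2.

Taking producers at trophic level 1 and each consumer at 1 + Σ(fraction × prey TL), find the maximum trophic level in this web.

Organism 3: 1 + (0.74×1 + 0.26×1) = 2
Organism 4: 1 + (0.18×1 + 0.82×1) = 2
Organism 5: 1 + 2 = 3
Organism 6: 1 + 3 = 4

4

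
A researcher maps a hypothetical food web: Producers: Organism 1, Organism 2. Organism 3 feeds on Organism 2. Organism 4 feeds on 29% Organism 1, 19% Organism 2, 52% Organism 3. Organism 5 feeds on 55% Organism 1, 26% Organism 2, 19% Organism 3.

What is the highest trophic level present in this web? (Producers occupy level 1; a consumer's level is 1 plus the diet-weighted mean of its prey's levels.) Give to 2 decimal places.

Organism 3: 1 + 1 = 2
Organism 4: 1 + (0.29×1 + 0.19×1 + 0.52×2) = 2.52
Organism 5: 1 + (0.55×1 + 0.26×1 + 0.19×2) = 2.19

2.52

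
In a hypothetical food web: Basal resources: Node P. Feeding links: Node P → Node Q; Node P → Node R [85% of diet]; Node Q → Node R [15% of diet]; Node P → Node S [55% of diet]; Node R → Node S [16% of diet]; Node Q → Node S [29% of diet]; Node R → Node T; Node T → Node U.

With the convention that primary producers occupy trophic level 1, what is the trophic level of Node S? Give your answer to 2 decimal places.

2.47

Node Q: 1 + 1 = 2
Node R: 1 + (0.85×1 + 0.15×2) = 2.15
Node S: 1 + (0.55×1 + 0.16×2.15 + 0.29×2) = 2.474
Node T: 1 + 2.15 = 3.15
Node U: 1 + 3.15 = 4.15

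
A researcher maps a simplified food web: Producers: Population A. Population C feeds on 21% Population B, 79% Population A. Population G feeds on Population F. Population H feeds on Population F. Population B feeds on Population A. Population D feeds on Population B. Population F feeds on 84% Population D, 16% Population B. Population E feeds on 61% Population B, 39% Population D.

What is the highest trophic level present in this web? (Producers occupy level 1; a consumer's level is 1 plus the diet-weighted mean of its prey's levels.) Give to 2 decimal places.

4.84

Population B: 1 + 1 = 2
Population C: 1 + (0.21×2 + 0.79×1) = 2.21
Population D: 1 + 2 = 3
Population E: 1 + (0.61×2 + 0.39×3) = 3.39
Population F: 1 + (0.84×3 + 0.16×2) = 3.84
Population G: 1 + 3.84 = 4.84
Population H: 1 + 3.84 = 4.84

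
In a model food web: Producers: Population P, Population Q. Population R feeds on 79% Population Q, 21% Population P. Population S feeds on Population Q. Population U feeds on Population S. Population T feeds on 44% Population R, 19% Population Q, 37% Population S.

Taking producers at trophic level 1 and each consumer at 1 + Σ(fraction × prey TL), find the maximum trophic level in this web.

3

Population R: 1 + (0.79×1 + 0.21×1) = 2
Population S: 1 + 1 = 2
Population T: 1 + (0.44×2 + 0.19×1 + 0.37×2) = 2.81
Population U: 1 + 2 = 3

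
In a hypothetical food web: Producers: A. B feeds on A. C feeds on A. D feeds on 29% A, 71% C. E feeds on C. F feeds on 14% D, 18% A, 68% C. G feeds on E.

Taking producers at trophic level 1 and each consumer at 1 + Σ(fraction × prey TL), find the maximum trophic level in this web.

B: 1 + 1 = 2
C: 1 + 1 = 2
D: 1 + (0.29×1 + 0.71×2) = 2.71
E: 1 + 2 = 3
F: 1 + (0.14×2.71 + 0.18×1 + 0.68×2) = 2.9194
G: 1 + 3 = 4

4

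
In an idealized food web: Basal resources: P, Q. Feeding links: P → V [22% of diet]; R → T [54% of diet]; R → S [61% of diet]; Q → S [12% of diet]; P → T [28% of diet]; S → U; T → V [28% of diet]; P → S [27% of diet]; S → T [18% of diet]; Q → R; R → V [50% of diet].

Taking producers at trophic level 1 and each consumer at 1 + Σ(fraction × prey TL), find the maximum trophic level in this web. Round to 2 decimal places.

R: 1 + 1 = 2
S: 1 + (0.27×1 + 0.61×2 + 0.12×1) = 2.61
T: 1 + (0.54×2 + 0.28×1 + 0.18×2.61) = 2.8298
U: 1 + 2.61 = 3.61
V: 1 + (0.28×2.8298 + 0.5×2 + 0.22×1) = 3.012344

3.61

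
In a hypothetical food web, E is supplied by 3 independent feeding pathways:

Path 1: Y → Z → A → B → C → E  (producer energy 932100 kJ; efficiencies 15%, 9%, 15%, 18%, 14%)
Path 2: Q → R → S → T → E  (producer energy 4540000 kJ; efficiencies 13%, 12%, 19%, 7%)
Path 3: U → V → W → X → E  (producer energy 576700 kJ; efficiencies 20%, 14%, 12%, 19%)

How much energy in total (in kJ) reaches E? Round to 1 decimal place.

1357.7 kJ

Path 1: 932100 × 0.15 × 0.09 × 0.15 × 0.18 × 0.14 = 47.565063 kJ
Path 2: 4540000 × 0.13 × 0.12 × 0.19 × 0.07 = 941.9592 kJ
Path 3: 576700 × 0.2 × 0.14 × 0.12 × 0.19 = 368.16528 kJ
Total at E: 47.565063 + 941.9592 + 368.16528 = 1357.689543 kJ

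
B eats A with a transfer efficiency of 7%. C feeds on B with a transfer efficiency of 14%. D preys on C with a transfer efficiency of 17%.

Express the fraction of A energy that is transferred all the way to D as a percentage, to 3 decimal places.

Product of link efficiencies: 0.07 × 0.14 × 0.17 = 0.001666
As a percentage: 0.001666 × 100 = 0.167%

0.167%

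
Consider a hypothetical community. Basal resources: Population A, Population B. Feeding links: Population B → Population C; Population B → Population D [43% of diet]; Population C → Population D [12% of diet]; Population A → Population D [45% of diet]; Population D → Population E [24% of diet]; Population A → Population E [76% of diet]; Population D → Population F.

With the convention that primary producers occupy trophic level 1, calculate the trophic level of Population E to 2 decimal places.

2.27

Population C: 1 + 1 = 2
Population D: 1 + (0.43×1 + 0.12×2 + 0.45×1) = 2.12
Population E: 1 + (0.24×2.12 + 0.76×1) = 2.2688
Population F: 1 + 2.12 = 3.12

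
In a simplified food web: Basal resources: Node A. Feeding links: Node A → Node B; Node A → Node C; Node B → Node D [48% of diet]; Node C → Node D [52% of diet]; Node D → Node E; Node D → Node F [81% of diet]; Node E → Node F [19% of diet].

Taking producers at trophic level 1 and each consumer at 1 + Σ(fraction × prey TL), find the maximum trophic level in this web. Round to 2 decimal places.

Node B: 1 + 1 = 2
Node C: 1 + 1 = 2
Node D: 1 + (0.48×2 + 0.52×2) = 3
Node E: 1 + 3 = 4
Node F: 1 + (0.81×3 + 0.19×4) = 4.19

4.19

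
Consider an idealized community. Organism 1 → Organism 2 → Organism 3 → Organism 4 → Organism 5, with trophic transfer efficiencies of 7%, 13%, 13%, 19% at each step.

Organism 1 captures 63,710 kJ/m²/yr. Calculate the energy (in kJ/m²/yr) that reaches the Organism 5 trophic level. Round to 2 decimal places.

Organism 2: 63710 × 0.07 = 4459.7 kJ/m²/yr
Organism 3: 4459.7 × 0.13 = 579.761 kJ/m²/yr
Organism 4: 579.761 × 0.13 = 75.36893 kJ/m²/yr
Organism 5: 75.36893 × 0.19 = 14.3200967 kJ/m²/yr

14.32 kJ/m²/yr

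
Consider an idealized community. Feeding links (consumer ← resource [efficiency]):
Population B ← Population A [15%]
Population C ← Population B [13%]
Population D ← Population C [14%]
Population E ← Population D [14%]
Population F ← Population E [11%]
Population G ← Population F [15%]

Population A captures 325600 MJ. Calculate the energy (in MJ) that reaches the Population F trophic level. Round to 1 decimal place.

13.7 MJ

Population B: 325600 × 0.15 = 48840 MJ
Population C: 48840 × 0.13 = 6349.2 MJ
Population D: 6349.2 × 0.14 = 888.888 MJ
Population E: 888.888 × 0.14 = 124.44432 MJ
Population F: 124.44432 × 0.11 = 13.6888752 MJ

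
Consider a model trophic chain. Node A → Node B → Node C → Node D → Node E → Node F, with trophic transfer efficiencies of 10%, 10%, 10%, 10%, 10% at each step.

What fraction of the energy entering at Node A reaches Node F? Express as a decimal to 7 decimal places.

0.0000100

Product of link efficiencies: 0.1 × 0.1 × 0.1 × 0.1 × 0.1 = 0.00001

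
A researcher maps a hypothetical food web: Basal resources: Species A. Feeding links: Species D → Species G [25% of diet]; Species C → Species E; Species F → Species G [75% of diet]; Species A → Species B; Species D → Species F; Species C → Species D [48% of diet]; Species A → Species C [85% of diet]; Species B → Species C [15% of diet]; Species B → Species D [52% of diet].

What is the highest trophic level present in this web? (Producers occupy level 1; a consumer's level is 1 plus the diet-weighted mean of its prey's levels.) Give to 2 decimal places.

Species B: 1 + 1 = 2
Species C: 1 + (0.15×2 + 0.85×1) = 2.15
Species D: 1 + (0.52×2 + 0.48×2.15) = 3.072
Species E: 1 + 2.15 = 3.15
Species F: 1 + 3.072 = 4.072
Species G: 1 + (0.25×3.072 + 0.75×4.072) = 4.822

4.82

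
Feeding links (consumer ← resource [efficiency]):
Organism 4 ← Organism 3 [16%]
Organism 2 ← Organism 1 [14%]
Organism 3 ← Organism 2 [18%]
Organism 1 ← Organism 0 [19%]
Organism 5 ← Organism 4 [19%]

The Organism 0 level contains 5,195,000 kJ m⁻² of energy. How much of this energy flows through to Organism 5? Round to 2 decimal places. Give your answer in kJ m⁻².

Organism 1: 5195000 × 0.19 = 987050 kJ m⁻²
Organism 2: 987050 × 0.14 = 138187 kJ m⁻²
Organism 3: 138187 × 0.18 = 24873.66 kJ m⁻²
Organism 4: 24873.66 × 0.16 = 3979.7856 kJ m⁻²
Organism 5: 3979.7856 × 0.19 = 756.159264 kJ m⁻²

756.16 kJ m⁻²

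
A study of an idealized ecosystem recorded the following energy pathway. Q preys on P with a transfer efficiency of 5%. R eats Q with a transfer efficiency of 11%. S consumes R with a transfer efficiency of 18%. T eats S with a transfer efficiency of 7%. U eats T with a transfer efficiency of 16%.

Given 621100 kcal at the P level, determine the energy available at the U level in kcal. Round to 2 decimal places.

6.89 kcal

Q: 621100 × 0.05 = 31055 kcal
R: 31055 × 0.11 = 3416.05 kcal
S: 3416.05 × 0.18 = 614.889 kcal
T: 614.889 × 0.07 = 43.04223 kcal
U: 43.04223 × 0.16 = 6.8867568 kcal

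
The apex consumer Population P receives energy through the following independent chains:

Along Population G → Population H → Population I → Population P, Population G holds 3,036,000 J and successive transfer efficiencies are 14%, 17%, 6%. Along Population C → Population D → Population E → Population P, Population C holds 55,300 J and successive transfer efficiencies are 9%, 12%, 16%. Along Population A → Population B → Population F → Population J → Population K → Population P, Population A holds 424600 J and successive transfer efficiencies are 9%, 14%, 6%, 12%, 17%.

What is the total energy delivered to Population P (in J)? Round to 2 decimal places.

4437.51 J

Via Population G: 3036000 × 0.14 × 0.17 × 0.06 = 4335.408 J
Via Population C: 55300 × 0.09 × 0.12 × 0.16 = 95.5584 J
Via Population A: 424600 × 0.09 × 0.14 × 0.06 × 0.12 × 0.17 = 6.54835104 J
Total at Population P: 4335.408 + 95.5584 + 6.54835104 = 4437.51475104 J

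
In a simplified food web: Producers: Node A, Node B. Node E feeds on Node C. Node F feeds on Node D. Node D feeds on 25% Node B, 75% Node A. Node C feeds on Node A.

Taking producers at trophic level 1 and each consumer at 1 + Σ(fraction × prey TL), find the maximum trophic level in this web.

3

Node C: 1 + 1 = 2
Node D: 1 + (0.25×1 + 0.75×1) = 2
Node E: 1 + 2 = 3
Node F: 1 + 2 = 3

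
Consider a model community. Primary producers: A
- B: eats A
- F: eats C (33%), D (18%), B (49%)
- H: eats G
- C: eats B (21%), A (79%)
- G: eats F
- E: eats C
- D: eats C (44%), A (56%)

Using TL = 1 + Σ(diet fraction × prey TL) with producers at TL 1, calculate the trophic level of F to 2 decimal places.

3.17

B: 1 + 1 = 2
C: 1 + (0.21×2 + 0.79×1) = 2.21
D: 1 + (0.44×2.21 + 0.56×1) = 2.5324
E: 1 + 2.21 = 3.21
F: 1 + (0.33×2.21 + 0.18×2.5324 + 0.49×2) = 3.165132
G: 1 + 3.165132 = 4.165132
H: 1 + 4.165132 = 5.165132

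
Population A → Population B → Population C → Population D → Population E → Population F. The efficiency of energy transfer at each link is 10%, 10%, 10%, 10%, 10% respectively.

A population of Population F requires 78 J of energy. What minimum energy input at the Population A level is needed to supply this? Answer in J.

Cumulative transfer efficiency: 0.1 × 0.1 × 0.1 × 0.1 × 0.1 = 0.00001
Population A energy = 78 / 0.00001 = 7800000 J

7800000 J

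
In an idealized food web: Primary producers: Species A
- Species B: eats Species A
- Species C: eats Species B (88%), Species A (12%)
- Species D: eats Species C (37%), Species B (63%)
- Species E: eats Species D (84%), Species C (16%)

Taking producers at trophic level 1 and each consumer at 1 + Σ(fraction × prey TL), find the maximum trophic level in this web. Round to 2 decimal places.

4.25

Species B: 1 + 1 = 2
Species C: 1 + (0.88×2 + 0.12×1) = 2.88
Species D: 1 + (0.37×2.88 + 0.63×2) = 3.3256
Species E: 1 + (0.84×3.3256 + 0.16×2.88) = 4.254304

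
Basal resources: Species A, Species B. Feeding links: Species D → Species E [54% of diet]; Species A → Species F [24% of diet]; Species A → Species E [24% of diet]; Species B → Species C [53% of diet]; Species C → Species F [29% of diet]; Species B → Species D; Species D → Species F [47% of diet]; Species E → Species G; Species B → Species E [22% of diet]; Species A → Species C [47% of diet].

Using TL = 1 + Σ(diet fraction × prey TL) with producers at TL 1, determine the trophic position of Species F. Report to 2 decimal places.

Species C: 1 + (0.47×1 + 0.53×1) = 2
Species D: 1 + 1 = 2
Species E: 1 + (0.54×2 + 0.22×1 + 0.24×1) = 2.54
Species F: 1 + (0.29×2 + 0.47×2 + 0.24×1) = 2.76
Species G: 1 + 2.54 = 3.54

2.76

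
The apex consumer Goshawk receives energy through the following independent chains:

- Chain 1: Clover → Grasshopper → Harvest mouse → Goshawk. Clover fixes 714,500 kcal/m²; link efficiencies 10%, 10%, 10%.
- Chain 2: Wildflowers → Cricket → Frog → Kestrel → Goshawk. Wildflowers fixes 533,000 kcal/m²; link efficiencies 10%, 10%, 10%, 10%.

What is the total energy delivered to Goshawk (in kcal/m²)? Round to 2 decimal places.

767.80 kcal/m²

Chain 1: 714500 × 0.1 × 0.1 × 0.1 = 714.5 kcal/m²
Chain 2: 533000 × 0.1 × 0.1 × 0.1 × 0.1 = 53.3 kcal/m²
Total at Goshawk: 714.5 + 53.3 = 767.8 kcal/m²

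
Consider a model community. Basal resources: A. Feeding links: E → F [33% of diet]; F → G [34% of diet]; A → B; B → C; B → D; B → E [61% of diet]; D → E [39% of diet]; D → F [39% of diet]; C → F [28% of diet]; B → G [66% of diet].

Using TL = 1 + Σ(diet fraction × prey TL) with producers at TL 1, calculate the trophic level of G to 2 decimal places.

B: 1 + 1 = 2
C: 1 + 2 = 3
D: 1 + 2 = 3
E: 1 + (0.61×2 + 0.39×3) = 3.39
F: 1 + (0.33×3.39 + 0.28×3 + 0.39×3) = 4.1287
G: 1 + (0.66×2 + 0.34×4.1287) = 3.723758

3.72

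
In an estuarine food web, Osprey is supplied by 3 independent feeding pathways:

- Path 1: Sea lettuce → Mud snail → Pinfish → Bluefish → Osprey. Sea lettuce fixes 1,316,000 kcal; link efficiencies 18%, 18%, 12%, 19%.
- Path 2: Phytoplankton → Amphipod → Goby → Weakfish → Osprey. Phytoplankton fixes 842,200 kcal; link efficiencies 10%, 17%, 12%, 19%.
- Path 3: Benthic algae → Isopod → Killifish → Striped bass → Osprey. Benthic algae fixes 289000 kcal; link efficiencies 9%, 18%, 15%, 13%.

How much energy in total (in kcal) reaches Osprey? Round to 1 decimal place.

Path 1: 1316000 × 0.18 × 0.18 × 0.12 × 0.19 = 972.15552 kcal
Path 2: 842200 × 0.1 × 0.17 × 0.12 × 0.19 = 326.43672 kcal
Path 3: 289000 × 0.09 × 0.18 × 0.15 × 0.13 = 91.2951 kcal
Total at Osprey: 972.15552 + 326.43672 + 91.2951 = 1389.88734 kcal

1389.9 kcal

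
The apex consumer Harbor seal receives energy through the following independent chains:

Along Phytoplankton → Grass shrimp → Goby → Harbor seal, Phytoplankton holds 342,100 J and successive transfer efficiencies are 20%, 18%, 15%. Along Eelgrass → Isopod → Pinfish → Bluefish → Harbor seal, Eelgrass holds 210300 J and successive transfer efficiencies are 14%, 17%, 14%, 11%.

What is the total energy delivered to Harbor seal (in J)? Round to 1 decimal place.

1924.4 J

Via Phytoplankton: 342100 × 0.2 × 0.18 × 0.15 = 1847.34 J
Via Eelgrass: 210300 × 0.14 × 0.17 × 0.14 × 0.11 = 77.079156 J
Total at Harbor seal: 1847.34 + 77.079156 = 1924.419156 J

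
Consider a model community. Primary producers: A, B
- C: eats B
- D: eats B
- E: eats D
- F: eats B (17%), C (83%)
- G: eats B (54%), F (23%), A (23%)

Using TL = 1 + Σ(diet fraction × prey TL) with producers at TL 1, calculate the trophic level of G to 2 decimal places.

C: 1 + 1 = 2
D: 1 + 1 = 2
E: 1 + 2 = 3
F: 1 + (0.17×1 + 0.83×2) = 2.83
G: 1 + (0.54×1 + 0.23×2.83 + 0.23×1) = 2.4209

2.42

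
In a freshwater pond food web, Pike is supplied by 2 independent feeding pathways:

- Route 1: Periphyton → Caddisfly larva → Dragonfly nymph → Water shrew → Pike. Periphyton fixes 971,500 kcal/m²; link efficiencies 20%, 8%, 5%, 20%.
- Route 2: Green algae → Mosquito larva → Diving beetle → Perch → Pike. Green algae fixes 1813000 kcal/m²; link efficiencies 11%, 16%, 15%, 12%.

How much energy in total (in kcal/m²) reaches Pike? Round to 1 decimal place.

Route 1: 971500 × 0.2 × 0.08 × 0.05 × 0.2 = 155.44 kcal/m²
Route 2: 1813000 × 0.11 × 0.16 × 0.15 × 0.12 = 574.3584 kcal/m²
Total at Pike: 155.44 + 574.3584 = 729.7984 kcal/m²

729.8 kcal/m²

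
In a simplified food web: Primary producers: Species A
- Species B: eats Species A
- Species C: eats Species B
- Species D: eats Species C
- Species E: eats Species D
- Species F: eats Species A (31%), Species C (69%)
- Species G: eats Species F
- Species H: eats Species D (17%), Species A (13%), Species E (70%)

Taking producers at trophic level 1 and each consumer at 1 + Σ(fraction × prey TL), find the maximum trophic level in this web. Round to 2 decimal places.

Species B: 1 + 1 = 2
Species C: 1 + 2 = 3
Species D: 1 + 3 = 4
Species E: 1 + 4 = 5
Species F: 1 + (0.31×1 + 0.69×3) = 3.38
Species G: 1 + 3.38 = 4.38
Species H: 1 + (0.17×4 + 0.13×1 + 0.7×5) = 5.31

5.31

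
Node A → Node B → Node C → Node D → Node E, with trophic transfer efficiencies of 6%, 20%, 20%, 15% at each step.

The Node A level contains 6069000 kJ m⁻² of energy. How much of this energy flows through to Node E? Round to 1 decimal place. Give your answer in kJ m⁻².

2184.8 kJ m⁻²

Node B: 6069000 × 0.06 = 364140 kJ m⁻²
Node C: 364140 × 0.2 = 72828 kJ m⁻²
Node D: 72828 × 0.2 = 14565.6 kJ m⁻²
Node E: 14565.6 × 0.15 = 2184.84 kJ m⁻²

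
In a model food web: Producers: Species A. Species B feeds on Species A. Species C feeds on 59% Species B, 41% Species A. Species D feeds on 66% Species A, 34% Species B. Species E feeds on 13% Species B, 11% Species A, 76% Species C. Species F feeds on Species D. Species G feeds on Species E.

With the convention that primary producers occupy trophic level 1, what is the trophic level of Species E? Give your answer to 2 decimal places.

3.34

Species B: 1 + 1 = 2
Species C: 1 + (0.59×2 + 0.41×1) = 2.59
Species D: 1 + (0.66×1 + 0.34×2) = 2.34
Species E: 1 + (0.13×2 + 0.11×1 + 0.76×2.59) = 3.3384
Species F: 1 + 2.34 = 3.34
Species G: 1 + 3.3384 = 4.3384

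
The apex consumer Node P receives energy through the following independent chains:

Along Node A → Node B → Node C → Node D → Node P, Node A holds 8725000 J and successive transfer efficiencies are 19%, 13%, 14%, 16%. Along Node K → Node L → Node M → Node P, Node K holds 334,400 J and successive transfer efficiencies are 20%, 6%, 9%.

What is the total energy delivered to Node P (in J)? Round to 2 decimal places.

5188.52 J

Via Node A: 8725000 × 0.19 × 0.13 × 0.14 × 0.16 = 4827.368 J
Via Node K: 334400 × 0.2 × 0.06 × 0.09 = 361.152 J
Total at Node P: 4827.368 + 361.152 = 5188.52 J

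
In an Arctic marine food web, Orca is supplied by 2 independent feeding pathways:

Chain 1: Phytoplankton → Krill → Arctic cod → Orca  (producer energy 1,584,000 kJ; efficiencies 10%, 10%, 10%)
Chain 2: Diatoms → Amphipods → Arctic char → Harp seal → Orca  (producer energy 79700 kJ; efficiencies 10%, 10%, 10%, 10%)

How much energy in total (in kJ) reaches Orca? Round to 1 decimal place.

1592.0 kJ

Chain 1: 1584000 × 0.1 × 0.1 × 0.1 = 1584 kJ
Chain 2: 79700 × 0.1 × 0.1 × 0.1 × 0.1 = 7.97 kJ
Total at Orca: 1584 + 7.97 = 1591.97 kJ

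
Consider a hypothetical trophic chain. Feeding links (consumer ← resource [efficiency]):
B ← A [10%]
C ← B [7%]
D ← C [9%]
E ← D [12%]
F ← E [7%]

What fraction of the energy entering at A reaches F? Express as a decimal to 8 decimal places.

Product of link efficiencies: 0.1 × 0.07 × 0.09 × 0.12 × 0.07 = 0.000005292

0.00000529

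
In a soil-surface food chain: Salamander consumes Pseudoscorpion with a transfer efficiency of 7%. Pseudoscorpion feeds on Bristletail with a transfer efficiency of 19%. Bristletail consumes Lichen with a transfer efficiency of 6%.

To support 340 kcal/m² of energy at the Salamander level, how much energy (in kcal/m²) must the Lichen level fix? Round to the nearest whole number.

Cumulative transfer efficiency: 0.06 × 0.19 × 0.07 = 0.000798
Lichen energy = 340 / 0.000798 = 426065 kcal/m²

426065 kcal/m²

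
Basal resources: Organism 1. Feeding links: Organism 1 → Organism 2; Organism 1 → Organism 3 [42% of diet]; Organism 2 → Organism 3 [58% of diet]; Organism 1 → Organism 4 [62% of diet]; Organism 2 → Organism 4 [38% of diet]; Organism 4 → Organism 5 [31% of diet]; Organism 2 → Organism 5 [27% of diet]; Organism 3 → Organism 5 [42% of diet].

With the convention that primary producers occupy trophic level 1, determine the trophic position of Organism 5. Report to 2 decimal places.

3.36

Organism 2: 1 + 1 = 2
Organism 3: 1 + (0.42×1 + 0.58×2) = 2.58
Organism 4: 1 + (0.62×1 + 0.38×2) = 2.38
Organism 5: 1 + (0.31×2.38 + 0.27×2 + 0.42×2.58) = 3.3614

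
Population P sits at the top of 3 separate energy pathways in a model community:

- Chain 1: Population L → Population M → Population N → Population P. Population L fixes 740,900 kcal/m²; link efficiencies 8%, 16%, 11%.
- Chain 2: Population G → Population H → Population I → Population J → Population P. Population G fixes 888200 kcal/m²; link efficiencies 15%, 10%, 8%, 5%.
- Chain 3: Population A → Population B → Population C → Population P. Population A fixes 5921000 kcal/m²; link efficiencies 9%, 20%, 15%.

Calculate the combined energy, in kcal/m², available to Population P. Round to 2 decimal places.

Chain 1: 740900 × 0.08 × 0.16 × 0.11 = 1043.1872 kcal/m²
Chain 2: 888200 × 0.15 × 0.1 × 0.08 × 0.05 = 53.292 kcal/m²
Chain 3: 5921000 × 0.09 × 0.2 × 0.15 = 15986.7 kcal/m²
Total at Population P: 1043.1872 + 53.292 + 15986.7 = 17083.1792 kcal/m²

17083.18 kcal/m²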